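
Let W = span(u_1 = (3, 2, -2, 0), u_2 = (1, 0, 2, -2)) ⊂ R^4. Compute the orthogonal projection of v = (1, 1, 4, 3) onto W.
proj_W(v) = (-3/19, -6/19, 18/19, -12/19)

Set up U = [u_1 | ... | u_2] ∈ R^(4×2). The projector onto W = col(U) is P = U (U^T U)^(-1) U^T.
Compute U^T U =
  [17, -1]
  [-1, 9],
and U^T v = (-3, 3).
Solve U^T U · c = U^T v for the coefficients: c = (-3/19, 6/19). The projection is proj_W(v) = U c.
Check: (v - proj_W(v)) · u_1 = 0  (should be 0).
Check: (v - proj_W(v)) · u_2 = 0  (should be 0).
Result: proj_W(v) = (-3/19, -6/19, 18/19, -12/19).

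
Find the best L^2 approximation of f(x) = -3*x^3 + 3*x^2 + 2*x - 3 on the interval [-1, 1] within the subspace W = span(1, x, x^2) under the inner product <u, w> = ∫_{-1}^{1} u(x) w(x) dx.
g(x) = 3*x^2 + x/5 - 3

The best approximation g ∈ W is the orthogonal projection of f onto W. Writing g = a_0 + a_1 x + a_2 x^2, the coefficients solve the normal equations G · a = b where
  G_{ij} = <φ_i, φ_j> and b_i = <f, φ_i>, with φ_0 = 1, φ_1 = x, φ_2 = x^2.
G =
  [2, 0, 2/3]
  [0, 2/3, 0]
  [2/3, 0, 2/5],
b = (-4, 2/15, -4/5).
Solving gives a_0 = -3, a_1 = 1/5, a_2 = 3, so
  g(x) = 3*x^2 + x/5 - 3.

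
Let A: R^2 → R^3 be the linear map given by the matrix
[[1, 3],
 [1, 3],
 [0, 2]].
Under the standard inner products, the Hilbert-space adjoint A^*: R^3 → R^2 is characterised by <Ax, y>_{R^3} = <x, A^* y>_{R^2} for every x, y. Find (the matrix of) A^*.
A^* = A^T =
[[1, 1, 0],
 [3, 3, 2]]

For real matrices with standard dot products, the defining identity <Ax, y> = <x, A^* y> gives (Ax)^T y = x^T (A^*) y, i.e. x^T A^T y = x^T (A^*) y. Since this holds for all x, y, we must have A^* = A^T. Therefore
A^* =
[[1, 1, 0],
 [3, 3, 2]].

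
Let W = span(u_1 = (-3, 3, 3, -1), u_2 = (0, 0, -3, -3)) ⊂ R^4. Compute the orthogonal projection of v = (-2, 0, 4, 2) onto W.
proj_W(v) = (-15/13, 15/13, 49/13, 29/13)

Set up U = [u_1 | ... | u_2] ∈ R^(4×2). The projector onto W = col(U) is P = U (U^T U)^(-1) U^T.
Compute U^T U =
  [28, -6]
  [-6, 18],
and U^T v = (16, -18).
Solve U^T U · c = U^T v for the coefficients: c = (5/13, -34/39). The projection is proj_W(v) = U c.
Check: (v - proj_W(v)) · u_1 = 0  (should be 0).
Check: (v - proj_W(v)) · u_2 = 0  (should be 0).
Result: proj_W(v) = (-15/13, 15/13, 49/13, 29/13).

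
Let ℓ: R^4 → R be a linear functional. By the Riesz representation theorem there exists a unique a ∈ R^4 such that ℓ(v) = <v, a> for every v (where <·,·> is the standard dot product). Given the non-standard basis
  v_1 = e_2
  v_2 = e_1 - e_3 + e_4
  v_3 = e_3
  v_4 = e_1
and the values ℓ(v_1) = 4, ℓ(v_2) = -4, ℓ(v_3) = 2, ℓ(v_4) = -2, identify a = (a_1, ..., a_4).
a = (-2, 4, 2, 0)

Write a = (a_1, ..., a_4) in the standard basis. For each basis vector v_i, ℓ(v_i) = <v_i, a> is a linear equation in the a_j's. Collect the n equations into a matrix system V a = ℓ, where row i of V is v_i (expressed in the standard basis). Since V is invertible (lower-triangular with 1s on the diagonal, up to permutation), solve by back-substitution:
  V =
[[0, 1, 0, 0],
 [1, 0, -1, 1],
 [0, 0, 1, 0],
 [1, 0, 0, 0]]
  V a = (4, -4, 2, -2)
Solving gives a = (-2, 4, 2, 0).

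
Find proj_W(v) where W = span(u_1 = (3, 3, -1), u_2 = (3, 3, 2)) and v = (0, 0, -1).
proj_W(v) = (0, 0, -1)

Set up U = [u_1 | ... | u_2] ∈ R^(3×2). The projector onto W = col(U) is P = U (U^T U)^(-1) U^T.
Compute U^T U =
  [19, 16]
  [16, 22],
and U^T v = (1, -2).
Solve U^T U · c = U^T v for the coefficients: c = (1/3, -1/3). The projection is proj_W(v) = U c.
Check: (v - proj_W(v)) · u_1 = 0  (should be 0).
Check: (v - proj_W(v)) · u_2 = 0  (should be 0).
Result: proj_W(v) = (0, 0, -1).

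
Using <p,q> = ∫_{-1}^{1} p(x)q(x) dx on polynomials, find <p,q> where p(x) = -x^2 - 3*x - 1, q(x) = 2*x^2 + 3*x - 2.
<p,q> = -14/5

Expand the product: p(x)·q(x) = -2*x^4 - 9*x^3 - 9*x^2 + 3*x + 2.
∫_{-1}^{1} of each monomial x^k gives [2/(k+1) if k even, 0 if k odd]. Integrating term-by-term (or equivalently evaluating the antiderivative F(x) = -2*x^5/5 - 9*x^4/4 - 3*x^3 + 3*x^2/2 + 2*x at the endpoints):
  F(1) − F(−1) = -43/20 − (13/20) = -14/5.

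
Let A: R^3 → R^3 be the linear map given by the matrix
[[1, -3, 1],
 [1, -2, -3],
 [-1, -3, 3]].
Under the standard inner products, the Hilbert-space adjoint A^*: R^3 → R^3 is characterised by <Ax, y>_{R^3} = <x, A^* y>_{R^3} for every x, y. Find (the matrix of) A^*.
A^* = A^T =
[[1, 1, -1],
 [-3, -2, -3],
 [1, -3, 3]]

For real matrices with standard dot products, the defining identity <Ax, y> = <x, A^* y> gives (Ax)^T y = x^T (A^*) y, i.e. x^T A^T y = x^T (A^*) y. Since this holds for all x, y, we must have A^* = A^T. Therefore
A^* =
[[1, 1, -1],
 [-3, -2, -3],
 [1, -3, 3]].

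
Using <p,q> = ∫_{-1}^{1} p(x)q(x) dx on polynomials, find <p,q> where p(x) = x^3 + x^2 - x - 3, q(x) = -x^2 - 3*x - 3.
<p,q> = 92/5

Expand the product: p(x)·q(x) = -x^5 - 4*x^4 - 5*x^3 + 3*x^2 + 12*x + 9.
∫_{-1}^{1} of each monomial x^k gives [2/(k+1) if k even, 0 if k odd]. Integrating term-by-term (or equivalently evaluating the antiderivative F(x) = -x^6/6 - 4*x^5/5 - 5*x^4/4 + x^3 + 6*x^2 + 9*x at the endpoints):
  F(1) − F(−1) = 827/60 − (-277/60) = 92/5.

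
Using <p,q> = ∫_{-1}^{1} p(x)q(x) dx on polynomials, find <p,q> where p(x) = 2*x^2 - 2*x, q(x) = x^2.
<p,q> = 4/5

Expand the product: p(x)·q(x) = 2*x^4 - 2*x^3.
∫_{-1}^{1} of each monomial x^k gives [2/(k+1) if k even, 0 if k odd]. Integrating term-by-term (or equivalently evaluating the antiderivative F(x) = 2*x^5/5 - x^4/2 at the endpoints):
  F(1) − F(−1) = -1/10 − (-9/10) = 4/5.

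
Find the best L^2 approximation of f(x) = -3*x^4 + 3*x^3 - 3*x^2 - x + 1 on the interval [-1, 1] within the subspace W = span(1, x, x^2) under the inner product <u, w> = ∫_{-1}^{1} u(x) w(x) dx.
g(x) = -39*x^2/7 + 4*x/5 + 44/35

The best approximation g ∈ W is the orthogonal projection of f onto W. Writing g = a_0 + a_1 x + a_2 x^2, the coefficients solve the normal equations G · a = b where
  G_{ij} = <φ_i, φ_j> and b_i = <f, φ_i>, with φ_0 = 1, φ_1 = x, φ_2 = x^2.
G =
  [2, 0, 2/3]
  [0, 2/3, 0]
  [2/3, 0, 2/5],
b = (-6/5, 8/15, -146/105).
Solving gives a_0 = 44/35, a_1 = 4/5, a_2 = -39/7, so
  g(x) = -39*x^2/7 + 4*x/5 + 44/35.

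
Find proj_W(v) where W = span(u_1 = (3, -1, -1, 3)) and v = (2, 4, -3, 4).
proj_W(v) = (51/20, -17/20, -17/20, 51/20)

Set up U = [u_1 | ... | u_1] ∈ R^(4×1). The projector onto W = col(U) is P = U (U^T U)^(-1) U^T.
Compute U^T U =
  [20],
and U^T v = (17).
Solve U^T U · c = U^T v for the coefficients: c = (17/20). The projection is proj_W(v) = U c.
Check: (v - proj_W(v)) · u_1 = 0  (should be 0).
Result: proj_W(v) = (51/20, -17/20, -17/20, 51/20).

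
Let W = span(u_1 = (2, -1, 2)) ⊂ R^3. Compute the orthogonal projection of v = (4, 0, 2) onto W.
proj_W(v) = (8/3, -4/3, 8/3)

Set up U = [u_1 | ... | u_1] ∈ R^(3×1). The projector onto W = col(U) is P = U (U^T U)^(-1) U^T.
Compute U^T U =
  [9],
and U^T v = (12).
Solve U^T U · c = U^T v for the coefficients: c = (4/3). The projection is proj_W(v) = U c.
Check: (v - proj_W(v)) · u_1 = 0  (should be 0).
Result: proj_W(v) = (8/3, -4/3, 8/3).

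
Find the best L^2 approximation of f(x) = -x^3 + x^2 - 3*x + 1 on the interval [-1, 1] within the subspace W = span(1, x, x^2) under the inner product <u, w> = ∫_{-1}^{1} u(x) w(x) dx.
g(x) = x^2 - 18*x/5 + 1

The best approximation g ∈ W is the orthogonal projection of f onto W. Writing g = a_0 + a_1 x + a_2 x^2, the coefficients solve the normal equations G · a = b where
  G_{ij} = <φ_i, φ_j> and b_i = <f, φ_i>, with φ_0 = 1, φ_1 = x, φ_2 = x^2.
G =
  [2, 0, 2/3]
  [0, 2/3, 0]
  [2/3, 0, 2/5],
b = (8/3, -12/5, 16/15).
Solving gives a_0 = 1, a_1 = -18/5, a_2 = 1, so
  g(x) = x^2 - 18*x/5 + 1.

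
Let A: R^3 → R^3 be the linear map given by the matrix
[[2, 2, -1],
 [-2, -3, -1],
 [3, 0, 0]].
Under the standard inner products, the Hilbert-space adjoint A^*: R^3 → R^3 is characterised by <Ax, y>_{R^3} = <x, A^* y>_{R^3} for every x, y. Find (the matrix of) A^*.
A^* = A^T =
[[2, -2, 3],
 [2, -3, 0],
 [-1, -1, 0]]

For real matrices with standard dot products, the defining identity <Ax, y> = <x, A^* y> gives (Ax)^T y = x^T (A^*) y, i.e. x^T A^T y = x^T (A^*) y. Since this holds for all x, y, we must have A^* = A^T. Therefore
A^* =
[[2, -2, 3],
 [2, -3, 0],
 [-1, -1, 0]].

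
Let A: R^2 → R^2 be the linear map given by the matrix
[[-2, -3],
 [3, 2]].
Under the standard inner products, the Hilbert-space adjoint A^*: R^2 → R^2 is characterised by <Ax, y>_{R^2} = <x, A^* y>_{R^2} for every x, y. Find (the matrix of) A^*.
A^* = A^T =
[[-2, 3],
 [-3, 2]]

For real matrices with standard dot products, the defining identity <Ax, y> = <x, A^* y> gives (Ax)^T y = x^T (A^*) y, i.e. x^T A^T y = x^T (A^*) y. Since this holds for all x, y, we must have A^* = A^T. Therefore
A^* =
[[-2, 3],
 [-3, 2]].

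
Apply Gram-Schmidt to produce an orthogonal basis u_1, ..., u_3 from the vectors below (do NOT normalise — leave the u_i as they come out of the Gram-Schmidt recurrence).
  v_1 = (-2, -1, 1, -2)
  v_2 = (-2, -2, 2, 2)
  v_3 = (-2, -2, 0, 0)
Orthogonal basis:
  u_1 = (-2, -1, 1, -2)
  u_2 = (-6/5, -8/5, 8/5, 14/5)
  u_3 = (-1/3, -7/9, -11/9, 1/9)

Apply the Gram-Schmidt recurrence
  u_1 = v_1
  u_i = v_i − Σ_{j<i} ((v_i · u_j) / (u_j · u_j)) · u_j.

Step by step this gives:
  u_1 = (-2, -1, 1, -2)
  u_2 = (-6/5, -8/5, 8/5, 14/5)
  u_3 = (-1/3, -7/9, -11/9, 1/9)

Orthogonality check:
  u_2 · u_1 = 0 (should be 0)
  u_3 · u_1 = 0 (should be 0)
  u_3 · u_2 = 0 (should be 0)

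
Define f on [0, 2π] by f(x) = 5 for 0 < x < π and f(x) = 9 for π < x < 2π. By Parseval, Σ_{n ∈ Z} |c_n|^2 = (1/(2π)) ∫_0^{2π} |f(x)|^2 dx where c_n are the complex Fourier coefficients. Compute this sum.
Σ |c_n|^2 = 53

Parseval equates the L^2 energy of f (normalised by 1/(2π)) with the ℓ^2 sum of its Fourier coefficients: (1/(2π)) ∫_0^{2π} |f|^2 = Σ |c_n|^2.
Compute the left side: (1/(2π)) [∫_0^π 5^2 dx + ∫_π^{2π} 9^2 dx] = (1/(2π)) · (25π + 81π) = (25 + 81)/2 = 53.
So Σ_{n ∈ Z} |c_n|^2 = 53.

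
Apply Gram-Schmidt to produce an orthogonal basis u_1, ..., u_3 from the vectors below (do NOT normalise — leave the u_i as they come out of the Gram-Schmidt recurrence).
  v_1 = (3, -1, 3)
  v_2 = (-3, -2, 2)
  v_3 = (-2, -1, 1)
Orthogonal basis:
  u_1 = (3, -1, 3)
  u_2 = (-54/19, -39/19, 41/19)
  u_3 = (-4/161, 15/161, 9/161)

Apply the Gram-Schmidt recurrence
  u_1 = v_1
  u_i = v_i − Σ_{j<i} ((v_i · u_j) / (u_j · u_j)) · u_j.

Step by step this gives:
  u_1 = (3, -1, 3)
  u_2 = (-54/19, -39/19, 41/19)
  u_3 = (-4/161, 15/161, 9/161)

Orthogonality check:
  u_2 · u_1 = 0 (should be 0)
  u_3 · u_1 = 0 (should be 0)
  u_3 · u_2 = 0 (should be 0)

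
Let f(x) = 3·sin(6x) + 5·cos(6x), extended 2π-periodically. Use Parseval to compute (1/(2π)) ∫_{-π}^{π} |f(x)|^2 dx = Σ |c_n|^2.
Σ |c_n|^2 = 17

Expand |f|^2 and use orthogonality of {sin(nx), cos(mx)} on [-π, π]:
  ∫_{-π}^{π} sin(nx)^2 dx = π, ∫ cos(mx)^2 dx = π, and cross terms integrate to 0.
So ∫_{-π}^{π} f(x)^2 dx = 3^2 · π + 5^2 · π = (9 + 25)π.
Divide by 2π: (9 + 25)/2 = 17.
By Parseval, this equals Σ |c_n|^2.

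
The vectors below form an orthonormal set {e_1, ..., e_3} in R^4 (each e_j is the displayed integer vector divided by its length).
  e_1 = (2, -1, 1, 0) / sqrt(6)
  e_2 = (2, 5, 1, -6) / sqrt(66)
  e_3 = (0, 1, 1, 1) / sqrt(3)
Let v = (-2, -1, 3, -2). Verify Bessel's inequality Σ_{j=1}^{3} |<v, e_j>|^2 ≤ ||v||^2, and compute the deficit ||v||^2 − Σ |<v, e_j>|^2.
Σ |<v, e_j>|^2 = 6/11; ||v||^2 = 18; deficit = 192/11

Write each e_j = u_j / sqrt(<u_j, u_j>) where u_j is the displayed integer vector. Then <v, e_j> = <v, u_j> / sqrt(<u_j, u_j>), so |<v, e_j>|^2 = <v, u_j>^2 / <u_j, u_j>.
Coefficients: <v, e_1> = 0/sqrt(6), <v, e_2> = 6/sqrt(66), <v, e_3> = 0/sqrt(3).
Square and sum: Σ |<v, e_j>|^2 = 6/11.
Compute ||v||^2 = v·v = 18.
Deficit = 18 − 6/11 = 192/11 ≥ 0, confirming Bessel's inequality. (The deficit equals ||v − Σ <v,e_j> e_j||^2, the squared distance from v to span{e_j}.)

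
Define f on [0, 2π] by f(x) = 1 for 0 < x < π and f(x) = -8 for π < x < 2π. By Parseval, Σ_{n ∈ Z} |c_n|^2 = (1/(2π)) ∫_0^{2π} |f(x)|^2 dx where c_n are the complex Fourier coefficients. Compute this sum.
Σ |c_n|^2 = 65/2

Parseval equates the L^2 energy of f (normalised by 1/(2π)) with the ℓ^2 sum of its Fourier coefficients: (1/(2π)) ∫_0^{2π} |f|^2 = Σ |c_n|^2.
Compute the left side: (1/(2π)) [∫_0^π 1^2 dx + ∫_π^{2π} (-8)^2 dx] = (1/(2π)) · (1π + 64π) = (1 + 64)/2 = 65/2.
So Σ_{n ∈ Z} |c_n|^2 = 65/2.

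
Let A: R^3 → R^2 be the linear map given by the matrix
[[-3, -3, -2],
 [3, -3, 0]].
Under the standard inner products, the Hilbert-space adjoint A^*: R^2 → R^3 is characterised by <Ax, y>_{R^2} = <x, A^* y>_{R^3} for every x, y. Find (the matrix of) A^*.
A^* = A^T =
[[-3, 3],
 [-3, -3],
 [-2, 0]]

For real matrices with standard dot products, the defining identity <Ax, y> = <x, A^* y> gives (Ax)^T y = x^T (A^*) y, i.e. x^T A^T y = x^T (A^*) y. Since this holds for all x, y, we must have A^* = A^T. Therefore
A^* =
[[-3, 3],
 [-3, -3],
 [-2, 0]].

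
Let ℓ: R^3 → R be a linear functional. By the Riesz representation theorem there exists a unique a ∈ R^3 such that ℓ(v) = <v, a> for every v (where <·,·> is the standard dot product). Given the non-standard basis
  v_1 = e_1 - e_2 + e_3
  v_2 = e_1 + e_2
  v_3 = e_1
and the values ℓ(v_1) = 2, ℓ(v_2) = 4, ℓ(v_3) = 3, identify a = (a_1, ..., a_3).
a = (3, 1, 0)

Write a = (a_1, ..., a_3) in the standard basis. For each basis vector v_i, ℓ(v_i) = <v_i, a> is a linear equation in the a_j's. Collect the n equations into a matrix system V a = ℓ, where row i of V is v_i (expressed in the standard basis). Since V is invertible (lower-triangular with 1s on the diagonal, up to permutation), solve by back-substitution:
  V =
[[1, -1, 1],
 [1, 1, 0],
 [1, 0, 0]]
  V a = (2, 4, 3)
Solving gives a = (3, 1, 0).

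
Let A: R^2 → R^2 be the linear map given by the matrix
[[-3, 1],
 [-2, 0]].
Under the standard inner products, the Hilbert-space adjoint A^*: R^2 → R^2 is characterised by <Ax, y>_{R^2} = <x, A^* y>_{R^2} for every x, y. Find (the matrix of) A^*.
A^* = A^T =
[[-3, -2],
 [1, 0]]

For real matrices with standard dot products, the defining identity <Ax, y> = <x, A^* y> gives (Ax)^T y = x^T (A^*) y, i.e. x^T A^T y = x^T (A^*) y. Since this holds for all x, y, we must have A^* = A^T. Therefore
A^* =
[[-3, -2],
 [1, 0]].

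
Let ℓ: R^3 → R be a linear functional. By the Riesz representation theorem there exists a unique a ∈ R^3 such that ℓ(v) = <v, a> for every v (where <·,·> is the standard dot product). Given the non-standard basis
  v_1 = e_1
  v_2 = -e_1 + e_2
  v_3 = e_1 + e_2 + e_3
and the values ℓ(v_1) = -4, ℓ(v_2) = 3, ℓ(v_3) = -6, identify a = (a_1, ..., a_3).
a = (-4, -1, -1)

Write a = (a_1, ..., a_3) in the standard basis. For each basis vector v_i, ℓ(v_i) = <v_i, a> is a linear equation in the a_j's. Collect the n equations into a matrix system V a = ℓ, where row i of V is v_i (expressed in the standard basis). Since V is invertible (lower-triangular with 1s on the diagonal, up to permutation), solve by back-substitution:
  V =
[[1, 0, 0],
 [-1, 1, 0],
 [1, 1, 1]]
  V a = (-4, 3, -6)
Solving gives a = (-4, -1, -1).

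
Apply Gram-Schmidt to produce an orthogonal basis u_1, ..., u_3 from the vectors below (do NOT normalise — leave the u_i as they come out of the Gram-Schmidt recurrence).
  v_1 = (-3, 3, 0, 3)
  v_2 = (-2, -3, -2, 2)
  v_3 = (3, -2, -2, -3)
Orthogonal basis:
  u_1 = (-3, 3, 0, 3)
  u_2 = (-5/3, -10/3, -2, 5/3)
  u_3 = (12/31, 24/31, -60/31, -12/31)

Apply the Gram-Schmidt recurrence
  u_1 = v_1
  u_i = v_i − Σ_{j<i} ((v_i · u_j) / (u_j · u_j)) · u_j.

Step by step this gives:
  u_1 = (-3, 3, 0, 3)
  u_2 = (-5/3, -10/3, -2, 5/3)
  u_3 = (12/31, 24/31, -60/31, -12/31)

Orthogonality check:
  u_2 · u_1 = 0 (should be 0)
  u_3 · u_1 = 0 (should be 0)
  u_3 · u_2 = 0 (should be 0)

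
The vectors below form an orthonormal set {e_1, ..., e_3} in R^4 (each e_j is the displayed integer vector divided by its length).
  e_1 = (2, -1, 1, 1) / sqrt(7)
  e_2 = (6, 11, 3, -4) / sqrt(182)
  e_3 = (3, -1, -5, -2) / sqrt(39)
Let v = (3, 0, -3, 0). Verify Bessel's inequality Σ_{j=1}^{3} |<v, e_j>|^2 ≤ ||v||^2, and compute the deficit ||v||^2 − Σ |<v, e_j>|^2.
Σ |<v, e_j>|^2 = 33/2; ||v||^2 = 18; deficit = 3/2

Write each e_j = u_j / sqrt(<u_j, u_j>) where u_j is the displayed integer vector. Then <v, e_j> = <v, u_j> / sqrt(<u_j, u_j>), so |<v, e_j>|^2 = <v, u_j>^2 / <u_j, u_j>.
Coefficients: <v, e_1> = 3/sqrt(7), <v, e_2> = 9/sqrt(182), <v, e_3> = 24/sqrt(39).
Square and sum: Σ |<v, e_j>|^2 = 33/2.
Compute ||v||^2 = v·v = 18.
Deficit = 18 − 33/2 = 3/2 ≥ 0, confirming Bessel's inequality. (The deficit equals ||v − Σ <v,e_j> e_j||^2, the squared distance from v to span{e_j}.)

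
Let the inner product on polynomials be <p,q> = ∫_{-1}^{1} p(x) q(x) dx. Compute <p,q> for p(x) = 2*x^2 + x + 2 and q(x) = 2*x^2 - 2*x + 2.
<p,q> = 68/5

Expand the product: p(x)·q(x) = 4*x^4 - 2*x^3 + 6*x^2 - 2*x + 4.
∫_{-1}^{1} of each monomial x^k gives [2/(k+1) if k even, 0 if k odd]. Integrating term-by-term (or equivalently evaluating the antiderivative F(x) = 4*x^5/5 - x^4/2 + 2*x^3 - x^2 + 4*x at the endpoints):
  F(1) − F(−1) = 53/10 − (-83/10) = 68/5.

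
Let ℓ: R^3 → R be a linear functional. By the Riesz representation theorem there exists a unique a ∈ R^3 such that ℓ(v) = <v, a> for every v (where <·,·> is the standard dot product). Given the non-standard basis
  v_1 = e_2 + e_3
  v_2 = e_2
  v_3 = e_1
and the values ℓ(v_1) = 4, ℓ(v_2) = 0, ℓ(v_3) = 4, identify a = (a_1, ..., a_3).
a = (4, 0, 4)

Write a = (a_1, ..., a_3) in the standard basis. For each basis vector v_i, ℓ(v_i) = <v_i, a> is a linear equation in the a_j's. Collect the n equations into a matrix system V a = ℓ, where row i of V is v_i (expressed in the standard basis). Since V is invertible (lower-triangular with 1s on the diagonal, up to permutation), solve by back-substitution:
  V =
[[0, 1, 1],
 [0, 1, 0],
 [1, 0, 0]]
  V a = (4, 0, 4)
Solving gives a = (4, 0, 4).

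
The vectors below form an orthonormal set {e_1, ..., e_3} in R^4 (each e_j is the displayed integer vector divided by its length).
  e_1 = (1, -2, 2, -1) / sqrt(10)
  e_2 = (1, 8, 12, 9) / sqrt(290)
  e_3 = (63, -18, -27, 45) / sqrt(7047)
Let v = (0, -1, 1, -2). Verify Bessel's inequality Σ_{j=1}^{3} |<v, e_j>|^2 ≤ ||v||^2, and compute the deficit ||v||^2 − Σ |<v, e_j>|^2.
Σ |<v, e_j>|^2 = 17/3; ||v||^2 = 6; deficit = 1/3

Write each e_j = u_j / sqrt(<u_j, u_j>) where u_j is the displayed integer vector. Then <v, e_j> = <v, u_j> / sqrt(<u_j, u_j>), so |<v, e_j>|^2 = <v, u_j>^2 / <u_j, u_j>.
Coefficients: <v, e_1> = 6/sqrt(10), <v, e_2> = -14/sqrt(290), <v, e_3> = -99/sqrt(7047).
Square and sum: Σ |<v, e_j>|^2 = 17/3.
Compute ||v||^2 = v·v = 6.
Deficit = 6 − 17/3 = 1/3 ≥ 0, confirming Bessel's inequality. (The deficit equals ||v − Σ <v,e_j> e_j||^2, the squared distance from v to span{e_j}.)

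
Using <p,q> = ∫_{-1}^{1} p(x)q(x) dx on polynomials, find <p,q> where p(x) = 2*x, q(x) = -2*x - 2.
<p,q> = -8/3

Expand the product: p(x)·q(x) = -4*x^2 - 4*x.
∫_{-1}^{1} of each monomial x^k gives [2/(k+1) if k even, 0 if k odd]. Integrating term-by-term (or equivalently evaluating the antiderivative F(x) = -4*x^3/3 - 2*x^2 at the endpoints):
  F(1) − F(−1) = -10/3 − (-2/3) = -8/3.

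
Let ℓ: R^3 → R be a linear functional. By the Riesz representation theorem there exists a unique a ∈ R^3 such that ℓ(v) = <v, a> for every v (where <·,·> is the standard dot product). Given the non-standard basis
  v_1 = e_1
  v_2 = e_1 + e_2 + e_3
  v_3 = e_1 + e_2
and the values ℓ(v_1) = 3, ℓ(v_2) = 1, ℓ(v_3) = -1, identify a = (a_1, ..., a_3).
a = (3, -4, 2)

Write a = (a_1, ..., a_3) in the standard basis. For each basis vector v_i, ℓ(v_i) = <v_i, a> is a linear equation in the a_j's. Collect the n equations into a matrix system V a = ℓ, where row i of V is v_i (expressed in the standard basis). Since V is invertible (lower-triangular with 1s on the diagonal, up to permutation), solve by back-substitution:
  V =
[[1, 0, 0],
 [1, 1, 1],
 [1, 1, 0]]
  V a = (3, 1, -1)
Solving gives a = (3, -4, 2).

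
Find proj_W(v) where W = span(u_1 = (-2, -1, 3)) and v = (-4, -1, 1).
proj_W(v) = (-12/7, -6/7, 18/7)

Set up U = [u_1 | ... | u_1] ∈ R^(3×1). The projector onto W = col(U) is P = U (U^T U)^(-1) U^T.
Compute U^T U =
  [14],
and U^T v = (12).
Solve U^T U · c = U^T v for the coefficients: c = (6/7). The projection is proj_W(v) = U c.
Check: (v - proj_W(v)) · u_1 = 0  (should be 0).
Result: proj_W(v) = (-12/7, -6/7, 18/7).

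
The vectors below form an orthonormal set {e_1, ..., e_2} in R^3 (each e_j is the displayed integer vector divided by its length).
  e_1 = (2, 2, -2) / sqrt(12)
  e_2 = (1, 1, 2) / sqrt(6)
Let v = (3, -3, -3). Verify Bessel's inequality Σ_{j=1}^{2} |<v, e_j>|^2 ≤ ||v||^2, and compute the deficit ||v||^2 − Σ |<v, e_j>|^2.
Σ |<v, e_j>|^2 = 9; ||v||^2 = 27; deficit = 18

Write each e_j = u_j / sqrt(<u_j, u_j>) where u_j is the displayed integer vector. Then <v, e_j> = <v, u_j> / sqrt(<u_j, u_j>), so |<v, e_j>|^2 = <v, u_j>^2 / <u_j, u_j>.
Coefficients: <v, e_1> = 6/sqrt(12), <v, e_2> = -6/sqrt(6).
Square and sum: Σ |<v, e_j>|^2 = 9.
Compute ||v||^2 = v·v = 27.
Deficit = 27 − 9 = 18 ≥ 0, confirming Bessel's inequality. (The deficit equals ||v − Σ <v,e_j> e_j||^2, the squared distance from v to span{e_j}.)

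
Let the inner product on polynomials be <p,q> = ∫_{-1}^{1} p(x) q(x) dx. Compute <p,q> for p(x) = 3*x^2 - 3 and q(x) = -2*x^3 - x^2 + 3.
<p,q> = -56/5

Expand the product: p(x)·q(x) = -6*x^5 - 3*x^4 + 6*x^3 + 12*x^2 - 9.
∫_{-1}^{1} of each monomial x^k gives [2/(k+1) if k even, 0 if k odd]. Integrating term-by-term (or equivalently evaluating the antiderivative F(x) = -x^6 - 3*x^5/5 + 3*x^4/2 + 4*x^3 - 9*x at the endpoints):
  F(1) − F(−1) = -51/10 − (61/10) = -56/5.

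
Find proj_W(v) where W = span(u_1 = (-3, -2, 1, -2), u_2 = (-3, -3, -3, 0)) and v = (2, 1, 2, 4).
proj_W(v) = (50/19, 39/19, 6/19, 22/19)

Set up U = [u_1 | ... | u_2] ∈ R^(4×2). The projector onto W = col(U) is P = U (U^T U)^(-1) U^T.
Compute U^T U =
  [18, 12]
  [12, 27],
and U^T v = (-14, -15).
Solve U^T U · c = U^T v for the coefficients: c = (-11/19, -17/57). The projection is proj_W(v) = U c.
Check: (v - proj_W(v)) · u_1 = 0  (should be 0).
Check: (v - proj_W(v)) · u_2 = 0  (should be 0).
Result: proj_W(v) = (50/19, 39/19, 6/19, 22/19).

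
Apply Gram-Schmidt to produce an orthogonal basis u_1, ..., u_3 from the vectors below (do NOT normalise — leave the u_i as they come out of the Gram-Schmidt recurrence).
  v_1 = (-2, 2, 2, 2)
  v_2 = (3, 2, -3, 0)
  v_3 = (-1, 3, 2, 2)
Orthogonal basis:
  u_1 = (-2, 2, 2, 2)
  u_2 = (2, 3, -2, 1)
  u_3 = (4/9, 1/6, 5/9, -5/18)

Apply the Gram-Schmidt recurrence
  u_1 = v_1
  u_i = v_i − Σ_{j<i} ((v_i · u_j) / (u_j · u_j)) · u_j.

Step by step this gives:
  u_1 = (-2, 2, 2, 2)
  u_2 = (2, 3, -2, 1)
  u_3 = (4/9, 1/6, 5/9, -5/18)

Orthogonality check:
  u_2 · u_1 = 0 (should be 0)
  u_3 · u_1 = 0 (should be 0)
  u_3 · u_2 = 0 (should be 0)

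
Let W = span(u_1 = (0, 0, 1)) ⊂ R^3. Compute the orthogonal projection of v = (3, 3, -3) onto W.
proj_W(v) = (0, 0, -3)

Set up U = [u_1 | ... | u_1] ∈ R^(3×1). The projector onto W = col(U) is P = U (U^T U)^(-1) U^T.
Compute U^T U =
  [1],
and U^T v = (-3).
Solve U^T U · c = U^T v for the coefficients: c = (-3). The projection is proj_W(v) = U c.
Check: (v - proj_W(v)) · u_1 = 0  (should be 0).
Result: proj_W(v) = (0, 0, -3).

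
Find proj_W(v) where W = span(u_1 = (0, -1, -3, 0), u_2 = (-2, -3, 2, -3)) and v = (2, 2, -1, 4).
proj_W(v) = (474/251, 757/251, -336/251, 711/251)

Set up U = [u_1 | ... | u_2] ∈ R^(4×2). The projector onto W = col(U) is P = U (U^T U)^(-1) U^T.
Compute U^T U =
  [10, -3]
  [-3, 26],
and U^T v = (1, -24).
Solve U^T U · c = U^T v for the coefficients: c = (-46/251, -237/251). The projection is proj_W(v) = U c.
Check: (v - proj_W(v)) · u_1 = 0  (should be 0).
Check: (v - proj_W(v)) · u_2 = 0  (should be 0).
Result: proj_W(v) = (474/251, 757/251, -336/251, 711/251).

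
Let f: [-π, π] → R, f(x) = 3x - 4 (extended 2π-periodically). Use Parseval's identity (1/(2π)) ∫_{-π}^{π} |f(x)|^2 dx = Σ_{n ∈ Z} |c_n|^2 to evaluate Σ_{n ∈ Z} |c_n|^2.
Σ |c_n|^2 = 3π^2 + 16

Expand and integrate term by term over [-π, π]:
  ∫ (3x)^2 dx = 9·(2π^3/3); ∫ 2·3·(-4)·x dx = 0 (odd integrand); ∫ (-4)^2 dx = 16·2π.
So (1/(2π)) ∫_{-π}^{π} (3x - 4)^2 dx = 9π^2/3 + 16 = 3π^2 + 16.
Parseval ⇒ Σ |c_n|^2 = 3π^2 + 16.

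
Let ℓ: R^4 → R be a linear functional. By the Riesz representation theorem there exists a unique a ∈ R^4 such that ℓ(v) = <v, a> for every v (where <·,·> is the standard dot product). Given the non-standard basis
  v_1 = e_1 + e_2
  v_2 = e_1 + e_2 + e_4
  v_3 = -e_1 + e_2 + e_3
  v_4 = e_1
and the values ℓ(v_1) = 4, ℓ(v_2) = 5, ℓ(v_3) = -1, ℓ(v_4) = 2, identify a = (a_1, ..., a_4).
a = (2, 2, -1, 1)

Write a = (a_1, ..., a_4) in the standard basis. For each basis vector v_i, ℓ(v_i) = <v_i, a> is a linear equation in the a_j's. Collect the n equations into a matrix system V a = ℓ, where row i of V is v_i (expressed in the standard basis). Since V is invertible (lower-triangular with 1s on the diagonal, up to permutation), solve by back-substitution:
  V =
[[1, 1, 0, 0],
 [1, 1, 0, 1],
 [-1, 1, 1, 0],
 [1, 0, 0, 0]]
  V a = (4, 5, -1, 2)
Solving gives a = (2, 2, -1, 1).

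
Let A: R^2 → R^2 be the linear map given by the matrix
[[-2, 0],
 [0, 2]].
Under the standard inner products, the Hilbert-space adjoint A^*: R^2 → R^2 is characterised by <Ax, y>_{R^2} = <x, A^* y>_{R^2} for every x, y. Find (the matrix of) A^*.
A^* = A^T =
[[-2, 0],
 [0, 2]]

For real matrices with standard dot products, the defining identity <Ax, y> = <x, A^* y> gives (Ax)^T y = x^T (A^*) y, i.e. x^T A^T y = x^T (A^*) y. Since this holds for all x, y, we must have A^* = A^T. Therefore
A^* =
[[-2, 0],
 [0, 2]].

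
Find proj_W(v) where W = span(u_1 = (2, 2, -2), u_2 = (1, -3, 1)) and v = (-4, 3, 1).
proj_W(v) = (-25/6, 17/6, 2/3)

Set up U = [u_1 | ... | u_2] ∈ R^(3×2). The projector onto W = col(U) is P = U (U^T U)^(-1) U^T.
Compute U^T U =
  [12, -6]
  [-6, 11],
and U^T v = (-4, -12).
Solve U^T U · c = U^T v for the coefficients: c = (-29/24, -7/4). The projection is proj_W(v) = U c.
Check: (v - proj_W(v)) · u_1 = 0  (should be 0).
Check: (v - proj_W(v)) · u_2 = 0  (should be 0).
Result: proj_W(v) = (-25/6, 17/6, 2/3).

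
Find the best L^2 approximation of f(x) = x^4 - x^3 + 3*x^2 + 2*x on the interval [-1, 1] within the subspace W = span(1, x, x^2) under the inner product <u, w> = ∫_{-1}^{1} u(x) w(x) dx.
g(x) = 27*x^2/7 + 7*x/5 - 3/35

The best approximation g ∈ W is the orthogonal projection of f onto W. Writing g = a_0 + a_1 x + a_2 x^2, the coefficients solve the normal equations G · a = b where
  G_{ij} = <φ_i, φ_j> and b_i = <f, φ_i>, with φ_0 = 1, φ_1 = x, φ_2 = x^2.
G =
  [2, 0, 2/3]
  [0, 2/3, 0]
  [2/3, 0, 2/5],
b = (12/5, 14/15, 52/35).
Solving gives a_0 = -3/35, a_1 = 7/5, a_2 = 27/7, so
  g(x) = 27*x^2/7 + 7*x/5 - 3/35.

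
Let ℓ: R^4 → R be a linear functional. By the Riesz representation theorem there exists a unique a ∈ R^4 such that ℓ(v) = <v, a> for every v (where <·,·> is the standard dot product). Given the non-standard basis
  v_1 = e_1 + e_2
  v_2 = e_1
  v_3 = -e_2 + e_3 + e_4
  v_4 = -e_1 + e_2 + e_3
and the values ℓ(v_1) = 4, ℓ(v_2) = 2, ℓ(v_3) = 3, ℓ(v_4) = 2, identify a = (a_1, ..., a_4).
a = (2, 2, 2, 3)

Write a = (a_1, ..., a_4) in the standard basis. For each basis vector v_i, ℓ(v_i) = <v_i, a> is a linear equation in the a_j's. Collect the n equations into a matrix system V a = ℓ, where row i of V is v_i (expressed in the standard basis). Since V is invertible (lower-triangular with 1s on the diagonal, up to permutation), solve by back-substitution:
  V =
[[1, 1, 0, 0],
 [1, 0, 0, 0],
 [0, -1, 1, 1],
 [-1, 1, 1, 0]]
  V a = (4, 2, 3, 2)
Solving gives a = (2, 2, 2, 3).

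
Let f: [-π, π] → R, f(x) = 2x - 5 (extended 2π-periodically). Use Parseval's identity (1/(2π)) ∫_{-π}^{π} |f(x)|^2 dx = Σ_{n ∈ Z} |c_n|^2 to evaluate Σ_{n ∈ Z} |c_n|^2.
Σ |c_n|^2 = 4π^2/3 + 25

Expand and integrate term by term over [-π, π]:
  ∫ (2x)^2 dx = 4·(2π^3/3); ∫ 2·2·(-5)·x dx = 0 (odd integrand); ∫ (-5)^2 dx = 25·2π.
So (1/(2π)) ∫_{-π}^{π} (2x - 5)^2 dx = 4π^2/3 + 25 = 4π^2/3 + 25.
Parseval ⇒ Σ |c_n|^2 = 4π^2/3 + 25.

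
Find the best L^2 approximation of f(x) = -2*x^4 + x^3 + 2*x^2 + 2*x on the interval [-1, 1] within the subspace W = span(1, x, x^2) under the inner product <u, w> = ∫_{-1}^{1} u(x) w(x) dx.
g(x) = 2*x^2/7 + 13*x/5 + 6/35

The best approximation g ∈ W is the orthogonal projection of f onto W. Writing g = a_0 + a_1 x + a_2 x^2, the coefficients solve the normal equations G · a = b where
  G_{ij} = <φ_i, φ_j> and b_i = <f, φ_i>, with φ_0 = 1, φ_1 = x, φ_2 = x^2.
G =
  [2, 0, 2/3]
  [0, 2/3, 0]
  [2/3, 0, 2/5],
b = (8/15, 26/15, 8/35).
Solving gives a_0 = 6/35, a_1 = 13/5, a_2 = 2/7, so
  g(x) = 2*x^2/7 + 13*x/5 + 6/35.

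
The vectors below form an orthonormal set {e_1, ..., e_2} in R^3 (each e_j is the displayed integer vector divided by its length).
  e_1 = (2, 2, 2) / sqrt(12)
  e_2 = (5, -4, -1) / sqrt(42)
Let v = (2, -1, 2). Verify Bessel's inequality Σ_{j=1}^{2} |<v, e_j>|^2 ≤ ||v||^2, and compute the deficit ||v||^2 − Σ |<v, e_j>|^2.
Σ |<v, e_j>|^2 = 45/7; ||v||^2 = 9; deficit = 18/7

Write each e_j = u_j / sqrt(<u_j, u_j>) where u_j is the displayed integer vector. Then <v, e_j> = <v, u_j> / sqrt(<u_j, u_j>), so |<v, e_j>|^2 = <v, u_j>^2 / <u_j, u_j>.
Coefficients: <v, e_1> = 6/sqrt(12), <v, e_2> = 12/sqrt(42).
Square and sum: Σ |<v, e_j>|^2 = 45/7.
Compute ||v||^2 = v·v = 9.
Deficit = 9 − 45/7 = 18/7 ≥ 0, confirming Bessel's inequality. (The deficit equals ||v − Σ <v,e_j> e_j||^2, the squared distance from v to span{e_j}.)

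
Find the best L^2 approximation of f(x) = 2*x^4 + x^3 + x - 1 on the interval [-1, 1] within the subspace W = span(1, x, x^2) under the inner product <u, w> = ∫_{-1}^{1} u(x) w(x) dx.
g(x) = 12*x^2/7 + 8*x/5 - 41/35

The best approximation g ∈ W is the orthogonal projection of f onto W. Writing g = a_0 + a_1 x + a_2 x^2, the coefficients solve the normal equations G · a = b where
  G_{ij} = <φ_i, φ_j> and b_i = <f, φ_i>, with φ_0 = 1, φ_1 = x, φ_2 = x^2.
G =
  [2, 0, 2/3]
  [0, 2/3, 0]
  [2/3, 0, 2/5],
b = (-6/5, 16/15, -2/21).
Solving gives a_0 = -41/35, a_1 = 8/5, a_2 = 12/7, so
  g(x) = 12*x^2/7 + 8*x/5 - 41/35.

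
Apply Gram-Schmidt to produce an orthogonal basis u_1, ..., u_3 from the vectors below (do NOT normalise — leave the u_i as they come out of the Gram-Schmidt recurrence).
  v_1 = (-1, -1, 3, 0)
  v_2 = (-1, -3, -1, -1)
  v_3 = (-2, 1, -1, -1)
Orthogonal basis:
  u_1 = (-1, -1, 3, 0)
  u_2 = (-10/11, -32/11, -14/11, -1)
  u_3 = (-274/131, 145/131, -43/131, -118/131)

Apply the Gram-Schmidt recurrence
  u_1 = v_1
  u_i = v_i − Σ_{j<i} ((v_i · u_j) / (u_j · u_j)) · u_j.

Step by step this gives:
  u_1 = (-1, -1, 3, 0)
  u_2 = (-10/11, -32/11, -14/11, -1)
  u_3 = (-274/131, 145/131, -43/131, -118/131)

Orthogonality check:
  u_2 · u_1 = 0 (should be 0)
  u_3 · u_1 = 0 (should be 0)
  u_3 · u_2 = 0 (should be 0)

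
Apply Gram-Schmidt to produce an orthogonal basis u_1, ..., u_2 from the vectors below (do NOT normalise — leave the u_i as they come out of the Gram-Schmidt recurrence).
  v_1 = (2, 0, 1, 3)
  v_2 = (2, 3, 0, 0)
Orthogonal basis:
  u_1 = (2, 0, 1, 3)
  u_2 = (10/7, 3, -2/7, -6/7)

Apply the Gram-Schmidt recurrence
  u_1 = v_1
  u_i = v_i − Σ_{j<i} ((v_i · u_j) / (u_j · u_j)) · u_j.

Step by step this gives:
  u_1 = (2, 0, 1, 3)
  u_2 = (10/7, 3, -2/7, -6/7)

Orthogonality check:
  u_2 · u_1 = 0 (should be 0)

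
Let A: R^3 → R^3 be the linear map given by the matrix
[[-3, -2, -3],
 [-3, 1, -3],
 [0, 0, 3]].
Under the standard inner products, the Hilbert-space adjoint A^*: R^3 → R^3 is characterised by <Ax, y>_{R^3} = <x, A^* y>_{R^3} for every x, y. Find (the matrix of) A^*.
A^* = A^T =
[[-3, -3, 0],
 [-2, 1, 0],
 [-3, -3, 3]]

For real matrices with standard dot products, the defining identity <Ax, y> = <x, A^* y> gives (Ax)^T y = x^T (A^*) y, i.e. x^T A^T y = x^T (A^*) y. Since this holds for all x, y, we must have A^* = A^T. Therefore
A^* =
[[-3, -3, 0],
 [-2, 1, 0],
 [-3, -3, 3]].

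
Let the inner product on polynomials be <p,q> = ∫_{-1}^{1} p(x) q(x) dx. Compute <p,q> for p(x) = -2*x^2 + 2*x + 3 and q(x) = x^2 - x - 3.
<p,q> = -212/15

Expand the product: p(x)·q(x) = -2*x^4 + 4*x^3 + 7*x^2 - 9*x - 9.
∫_{-1}^{1} of each monomial x^k gives [2/(k+1) if k even, 0 if k odd]. Integrating term-by-term (or equivalently evaluating the antiderivative F(x) = -2*x^5/5 + x^4 + 7*x^3/3 - 9*x^2/2 - 9*x at the endpoints):
  F(1) − F(−1) = -317/30 − (107/30) = -212/15.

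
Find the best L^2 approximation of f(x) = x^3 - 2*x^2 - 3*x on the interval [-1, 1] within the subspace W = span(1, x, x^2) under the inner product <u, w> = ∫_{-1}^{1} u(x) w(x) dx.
g(x) = -2*x^2 - 12*x/5

The best approximation g ∈ W is the orthogonal projection of f onto W. Writing g = a_0 + a_1 x + a_2 x^2, the coefficients solve the normal equations G · a = b where
  G_{ij} = <φ_i, φ_j> and b_i = <f, φ_i>, with φ_0 = 1, φ_1 = x, φ_2 = x^2.
G =
  [2, 0, 2/3]
  [0, 2/3, 0]
  [2/3, 0, 2/5],
b = (-4/3, -8/5, -4/5).
Solving gives a_0 = 0, a_1 = -12/5, a_2 = -2, so
  g(x) = -2*x^2 - 12*x/5.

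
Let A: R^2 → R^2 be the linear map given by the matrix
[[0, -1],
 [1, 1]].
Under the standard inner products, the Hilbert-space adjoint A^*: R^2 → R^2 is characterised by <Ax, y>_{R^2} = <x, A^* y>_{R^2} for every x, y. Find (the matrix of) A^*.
A^* = A^T =
[[0, 1],
 [-1, 1]]

For real matrices with standard dot products, the defining identity <Ax, y> = <x, A^* y> gives (Ax)^T y = x^T (A^*) y, i.e. x^T A^T y = x^T (A^*) y. Since this holds for all x, y, we must have A^* = A^T. Therefore
A^* =
[[0, 1],
 [-1, 1]].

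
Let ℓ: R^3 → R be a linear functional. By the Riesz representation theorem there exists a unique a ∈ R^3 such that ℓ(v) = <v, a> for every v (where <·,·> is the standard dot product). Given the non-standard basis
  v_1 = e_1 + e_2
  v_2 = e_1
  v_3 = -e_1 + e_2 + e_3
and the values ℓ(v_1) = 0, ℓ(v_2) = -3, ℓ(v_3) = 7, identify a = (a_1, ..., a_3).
a = (-3, 3, 1)

Write a = (a_1, ..., a_3) in the standard basis. For each basis vector v_i, ℓ(v_i) = <v_i, a> is a linear equation in the a_j's. Collect the n equations into a matrix system V a = ℓ, where row i of V is v_i (expressed in the standard basis). Since V is invertible (lower-triangular with 1s on the diagonal, up to permutation), solve by back-substitution:
  V =
[[1, 1, 0],
 [1, 0, 0],
 [-1, 1, 1]]
  V a = (0, -3, 7)
Solving gives a = (-3, 3, 1).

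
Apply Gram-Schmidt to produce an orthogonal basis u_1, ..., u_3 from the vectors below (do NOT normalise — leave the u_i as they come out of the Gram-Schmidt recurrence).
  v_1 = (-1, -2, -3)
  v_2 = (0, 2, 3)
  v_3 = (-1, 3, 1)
Orthogonal basis:
  u_1 = (-1, -2, -3)
  u_2 = (-13/14, 1/7, 3/14)
  u_3 = (0, 21/13, -14/13)

Apply the Gram-Schmidt recurrence
  u_1 = v_1
  u_i = v_i − Σ_{j<i} ((v_i · u_j) / (u_j · u_j)) · u_j.

Step by step this gives:
  u_1 = (-1, -2, -3)
  u_2 = (-13/14, 1/7, 3/14)
  u_3 = (0, 21/13, -14/13)

Orthogonality check:
  u_2 · u_1 = 0 (should be 0)
  u_3 · u_1 = 0 (should be 0)
  u_3 · u_2 = 0 (should be 0)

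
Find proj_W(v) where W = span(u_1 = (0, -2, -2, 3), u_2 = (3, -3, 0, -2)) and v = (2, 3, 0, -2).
proj_W(v) = (3/22, 477/374, 24/17, -413/187)

Set up U = [u_1 | ... | u_2] ∈ R^(4×2). The projector onto W = col(U) is P = U (U^T U)^(-1) U^T.
Compute U^T U =
  [17, 0]
  [0, 22],
and U^T v = (-12, 1).
Solve U^T U · c = U^T v for the coefficients: c = (-12/17, 1/22). The projection is proj_W(v) = U c.
Check: (v - proj_W(v)) · u_1 = 0  (should be 0).
Check: (v - proj_W(v)) · u_2 = 0  (should be 0).
Result: proj_W(v) = (3/22, 477/374, 24/17, -413/187).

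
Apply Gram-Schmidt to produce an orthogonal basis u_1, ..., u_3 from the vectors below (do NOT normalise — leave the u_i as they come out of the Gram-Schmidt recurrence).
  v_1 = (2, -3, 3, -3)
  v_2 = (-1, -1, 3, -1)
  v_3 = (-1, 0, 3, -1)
Orthogonal basis:
  u_1 = (2, -3, 3, -3)
  u_2 = (-57/31, 8/31, 54/31, 8/31)
  u_3 = (54/203, 142/203, 45/203, -61/203)

Apply the Gram-Schmidt recurrence
  u_1 = v_1
  u_i = v_i − Σ_{j<i} ((v_i · u_j) / (u_j · u_j)) · u_j.

Step by step this gives:
  u_1 = (2, -3, 3, -3)
  u_2 = (-57/31, 8/31, 54/31, 8/31)
  u_3 = (54/203, 142/203, 45/203, -61/203)

Orthogonality check:
  u_2 · u_1 = 0 (should be 0)
  u_3 · u_1 = 0 (should be 0)
  u_3 · u_2 = 0 (should be 0)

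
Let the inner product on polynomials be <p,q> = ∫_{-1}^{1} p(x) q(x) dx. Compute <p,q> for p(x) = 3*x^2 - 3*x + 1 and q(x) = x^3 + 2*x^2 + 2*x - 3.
<p,q> = -202/15

Expand the product: p(x)·q(x) = 3*x^5 + 3*x^4 + x^3 - 13*x^2 + 11*x - 3.
∫_{-1}^{1} of each monomial x^k gives [2/(k+1) if k even, 0 if k odd]. Integrating term-by-term (or equivalently evaluating the antiderivative F(x) = x^6/2 + 3*x^5/5 + x^4/4 - 13*x^3/3 + 11*x^2/2 - 3*x at the endpoints):
  F(1) − F(−1) = -29/60 − (779/60) = -202/15.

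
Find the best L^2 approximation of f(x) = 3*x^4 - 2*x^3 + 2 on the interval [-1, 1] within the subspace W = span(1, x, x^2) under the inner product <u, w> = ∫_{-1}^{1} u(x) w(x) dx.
g(x) = 18*x^2/7 - 6*x/5 + 61/35

The best approximation g ∈ W is the orthogonal projection of f onto W. Writing g = a_0 + a_1 x + a_2 x^2, the coefficients solve the normal equations G · a = b where
  G_{ij} = <φ_i, φ_j> and b_i = <f, φ_i>, with φ_0 = 1, φ_1 = x, φ_2 = x^2.
G =
  [2, 0, 2/3]
  [0, 2/3, 0]
  [2/3, 0, 2/5],
b = (26/5, -4/5, 46/21).
Solving gives a_0 = 61/35, a_1 = -6/5, a_2 = 18/7, so
  g(x) = 18*x^2/7 - 6*x/5 + 61/35.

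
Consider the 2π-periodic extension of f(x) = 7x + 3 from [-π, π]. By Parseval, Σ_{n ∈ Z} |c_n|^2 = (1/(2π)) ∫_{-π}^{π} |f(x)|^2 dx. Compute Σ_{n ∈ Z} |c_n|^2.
Σ |c_n|^2 = 49π^2/3 + 9

Expand and integrate term by term over [-π, π]:
  ∫ (7x)^2 dx = 49·(2π^3/3); ∫ 2·7·(3)·x dx = 0 (odd integrand); ∫ 3^2 dx = 9·2π.
So (1/(2π)) ∫_{-π}^{π} (7x + 3)^2 dx = 49π^2/3 + 9 = 49π^2/3 + 9.
Parseval ⇒ Σ |c_n|^2 = 49π^2/3 + 9.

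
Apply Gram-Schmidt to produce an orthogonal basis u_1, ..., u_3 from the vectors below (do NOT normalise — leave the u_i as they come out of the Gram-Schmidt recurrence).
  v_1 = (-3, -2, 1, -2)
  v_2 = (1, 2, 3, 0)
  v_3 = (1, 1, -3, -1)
Orthogonal basis:
  u_1 = (-3, -2, 1, -2)
  u_2 = (1/3, 14/9, 29/9, -4/9)
  u_3 = (11/59, 71/59, -51/59, -113/59)

Apply the Gram-Schmidt recurrence
  u_1 = v_1
  u_i = v_i − Σ_{j<i} ((v_i · u_j) / (u_j · u_j)) · u_j.

Step by step this gives:
  u_1 = (-3, -2, 1, -2)
  u_2 = (1/3, 14/9, 29/9, -4/9)
  u_3 = (11/59, 71/59, -51/59, -113/59)

Orthogonality check:
  u_2 · u_1 = 0 (should be 0)
  u_3 · u_1 = 0 (should be 0)
  u_3 · u_2 = 0 (should be 0)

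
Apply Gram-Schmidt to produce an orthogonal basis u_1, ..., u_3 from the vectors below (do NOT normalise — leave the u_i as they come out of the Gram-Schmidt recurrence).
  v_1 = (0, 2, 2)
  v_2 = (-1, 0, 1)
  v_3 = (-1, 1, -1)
Orthogonal basis:
  u_1 = (0, 2, 2)
  u_2 = (-1, -1/2, 1/2)
  u_3 = (-1, 1, -1)

Apply the Gram-Schmidt recurrence
  u_1 = v_1
  u_i = v_i − Σ_{j<i} ((v_i · u_j) / (u_j · u_j)) · u_j.

Step by step this gives:
  u_1 = (0, 2, 2)
  u_2 = (-1, -1/2, 1/2)
  u_3 = (-1, 1, -1)

Orthogonality check:
  u_2 · u_1 = 0 (should be 0)
  u_3 · u_1 = 0 (should be 0)
  u_3 · u_2 = 0 (should be 0)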